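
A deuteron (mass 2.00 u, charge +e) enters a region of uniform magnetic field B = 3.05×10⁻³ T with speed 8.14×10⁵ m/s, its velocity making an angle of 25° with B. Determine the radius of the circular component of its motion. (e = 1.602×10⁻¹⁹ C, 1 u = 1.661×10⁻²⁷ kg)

v⊥ = v sinθ = 8.14×10⁵·sin25° ≈ 3.440×10⁵ m/s.
r = m v⊥/(|q|B) = (3.322×10⁻²⁷)(3.440×10⁵)/((1.602×10⁻¹⁹)(3.05×10⁻³)) ≈ 2.34 m.

r ≈ 2.34 m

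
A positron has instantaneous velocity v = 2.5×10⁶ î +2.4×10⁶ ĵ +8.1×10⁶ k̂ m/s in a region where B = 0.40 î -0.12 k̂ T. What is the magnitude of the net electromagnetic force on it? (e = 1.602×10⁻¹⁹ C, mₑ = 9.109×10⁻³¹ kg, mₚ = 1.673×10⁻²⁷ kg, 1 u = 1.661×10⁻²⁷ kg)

|F| ≈ 5.89×10⁻¹³ N

v×B = (-2.88×10⁵, 3.54×10⁶, -9.60×10⁵) N/C.
F = q v×B = (1.602×10⁻¹⁹ C)·(-2.88×10⁵, 3.54×10⁶, -9.60×10⁵) = (-4.61×10⁻¹⁴, 5.67×10⁻¹³, -1.54×10⁻¹³) N.
|F| = 5.89×10⁻¹³ N.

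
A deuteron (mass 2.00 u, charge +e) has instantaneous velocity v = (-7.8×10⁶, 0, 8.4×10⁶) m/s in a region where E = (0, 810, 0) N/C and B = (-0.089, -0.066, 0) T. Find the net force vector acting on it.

v×B = (5.54×10⁵, -7.48×10⁵, 5.15×10⁵) N/C.
E + v×B = (5.54×10⁵, -7.47×10⁵, 5.15×10⁵) N/C.
F = q(E + v×B) = (1.602×10⁻¹⁹ C)·(5.54×10⁵, -7.47×10⁵, 5.15×10⁵) = (8.88×10⁻¹⁴, -1.20×10⁻¹³, 8.25×10⁻¹⁴) N.

F ≈ (8.88×10⁻¹⁴, -1.20×10⁻¹³, 8.25×10⁻¹⁴) N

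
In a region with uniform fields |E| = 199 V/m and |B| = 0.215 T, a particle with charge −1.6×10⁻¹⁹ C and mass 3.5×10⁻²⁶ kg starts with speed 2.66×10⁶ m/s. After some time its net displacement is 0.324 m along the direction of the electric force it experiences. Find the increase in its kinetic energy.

The magnetic force is always ⟂ v and does no work; only the electric force changes KE.
ΔKE = F_E · d = |q|E d = (1.6×10⁻¹⁹)(199)(0.324) ≈ 1.03×10⁻¹⁷ J.

ΔKE ≈ 1.03×10⁻¹⁷ J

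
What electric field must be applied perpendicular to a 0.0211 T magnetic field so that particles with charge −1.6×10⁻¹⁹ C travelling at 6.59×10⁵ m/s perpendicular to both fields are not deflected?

E = 1.39×10⁴ V/m

For straight-line motion qE = qvB, so E = vB.
E = 6.59×10⁵ × 0.0211 = 1.39×10⁴ V/m.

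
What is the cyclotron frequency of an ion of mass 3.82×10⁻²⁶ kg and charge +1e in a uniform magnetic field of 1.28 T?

f ≈ 8.54×10⁵ Hz

f = |q|B/(2πm).
f = (1.602×10⁻¹⁹)(1.28)/(2π·3.82×10⁻²⁶) ≈ 8.54×10⁵ Hz.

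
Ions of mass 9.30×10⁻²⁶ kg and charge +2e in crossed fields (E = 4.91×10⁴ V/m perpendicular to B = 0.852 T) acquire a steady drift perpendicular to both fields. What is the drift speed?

v_d ≈ 5.76×10⁴ m/s

In crossed fields the guiding centre drifts at v_d = |E×B|/B² = E/B, independent of charge and mass.
v_d = 4.91×10⁴/0.852 = 5.76×10⁴ m/s.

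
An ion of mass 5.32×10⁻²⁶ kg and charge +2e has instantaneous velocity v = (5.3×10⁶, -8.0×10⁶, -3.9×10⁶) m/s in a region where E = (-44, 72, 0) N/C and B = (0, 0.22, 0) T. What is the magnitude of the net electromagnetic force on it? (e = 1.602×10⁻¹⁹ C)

v×B = (8.58×10⁵, 0, 1.17×10⁶) N/C.
E + v×B = (8.58×10⁵, 72.0, 1.17×10⁶) N/C.
F = q(E + v×B) = (3.204×10⁻¹⁹ C)·(8.58×10⁵, 72.0, 1.17×10⁶) = (2.75×10⁻¹³, 2.31×10⁻¹⁷, 3.74×10⁻¹³) N.
|F| = 4.64×10⁻¹³ N.

|F| ≈ 4.64×10⁻¹³ N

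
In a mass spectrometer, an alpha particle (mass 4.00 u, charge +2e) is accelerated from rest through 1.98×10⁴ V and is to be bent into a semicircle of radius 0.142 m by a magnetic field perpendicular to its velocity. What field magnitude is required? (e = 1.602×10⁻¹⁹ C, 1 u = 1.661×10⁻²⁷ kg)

v = √(2|q|V/m) = √(2·3.204×10⁻¹⁹·1.98×10⁴/6.644×10⁻²⁷) ≈ 1.382×10⁶ m/s.
B = mv/(|q|r) = (6.644×10⁻²⁷)(1.382×10⁶)/((3.204×10⁻¹⁹)(0.142)) ≈ 0.202 T.

B ≈ 0.202 T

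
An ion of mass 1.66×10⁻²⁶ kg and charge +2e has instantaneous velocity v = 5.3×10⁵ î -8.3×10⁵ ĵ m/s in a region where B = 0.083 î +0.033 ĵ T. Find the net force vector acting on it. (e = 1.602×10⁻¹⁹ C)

F ≈ (0, 0, 2.77×10⁻¹⁴) N

v×B = (0, 0, 8.64×10⁴) N/C.
F = q v×B = (3.204×10⁻¹⁹ C)·(0, 0, 8.64×10⁴) = (0, 0, 2.77×10⁻¹⁴) N.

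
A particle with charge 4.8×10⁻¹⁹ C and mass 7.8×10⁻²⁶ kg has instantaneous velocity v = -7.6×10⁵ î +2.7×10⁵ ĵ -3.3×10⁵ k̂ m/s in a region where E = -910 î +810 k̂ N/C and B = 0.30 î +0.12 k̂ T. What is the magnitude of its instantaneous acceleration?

|a| ≈ 5.32×10¹¹ m/s²

v×B = (3.24×10⁴, -7800, -8.10×10⁴) N/C.
E + v×B = (3.15×10⁴, -7800, -8.02×10⁴) N/C.
F = q(E + v×B) = (4.8×10⁻¹⁹ C)·(3.15×10⁴, -7800, -8.02×10⁴) = (1.51×10⁻¹⁴, -3.74×10⁻¹⁵, -3.85×10⁻¹⁴) N.
|a| = |F|/m = 4.152×10⁻¹⁴/7.8×10⁻²⁶ ≈ 5.32×10¹¹ m/s².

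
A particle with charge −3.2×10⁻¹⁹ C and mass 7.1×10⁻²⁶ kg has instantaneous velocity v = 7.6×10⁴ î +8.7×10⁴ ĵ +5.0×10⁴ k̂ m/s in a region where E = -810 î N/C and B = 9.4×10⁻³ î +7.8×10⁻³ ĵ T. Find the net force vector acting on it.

v×B = (-390, 470, -225) N/C.
E + v×B = (-1200, 470, -225) N/C.
F = q(E + v×B) = (−3.2×10⁻¹⁹ C)·(-1200, 470, -225) = (3.84×10⁻¹⁶, -1.50×10⁻¹⁶, 7.20×10⁻¹⁷) N.

F ≈ (3.84×10⁻¹⁶, -1.50×10⁻¹⁶, 7.20×10⁻¹⁷) N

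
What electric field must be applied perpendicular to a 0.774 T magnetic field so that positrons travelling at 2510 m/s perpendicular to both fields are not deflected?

E = 1940 V/m

For straight-line motion qE = qvB, so E = vB.
E = 2510 × 0.774 = 1940 V/m.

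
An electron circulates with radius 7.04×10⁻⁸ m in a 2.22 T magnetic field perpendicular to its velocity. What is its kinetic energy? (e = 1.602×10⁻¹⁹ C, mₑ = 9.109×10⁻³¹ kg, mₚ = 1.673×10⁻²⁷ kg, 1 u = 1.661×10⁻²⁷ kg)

KE ≈ 2.15×10⁻³ eV

v = |q|Br/m, then KE = ½mv² = (qBr)²/(2m).
v = (1.602×10⁻¹⁹)(2.22)(7.04×10⁻⁸)/9.109×10⁻³¹ ≈ 2.749×10⁴ m/s.
KE = ½(9.109×10⁻³¹)(2.749×10⁴)² ≈ 3.44×10⁻²² J = 2.15×10⁻³ eV.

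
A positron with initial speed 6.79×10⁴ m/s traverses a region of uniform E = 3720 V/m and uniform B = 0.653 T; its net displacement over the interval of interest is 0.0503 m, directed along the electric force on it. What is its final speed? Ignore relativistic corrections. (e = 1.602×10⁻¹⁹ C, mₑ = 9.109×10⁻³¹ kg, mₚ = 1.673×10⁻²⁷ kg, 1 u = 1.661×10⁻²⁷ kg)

v_f ≈ 8.11×10⁶ m/s

B does no work; ΔKE = |q|E d.
½mv_f² = ½mv₀² + |q|Ed = ½(9.109×10⁻³¹)(6.79×10⁴)² + (1.602×10⁻¹⁹)(3720)(0.0503) ≈ 2.100×10⁻²¹ J + 2.998×10⁻¹⁷ J ≈ 2.998×10⁻¹⁷ J.
v_f = √(2·2.998×10⁻¹⁷/9.109×10⁻³¹) ≈ 8.11×10⁶ m/s.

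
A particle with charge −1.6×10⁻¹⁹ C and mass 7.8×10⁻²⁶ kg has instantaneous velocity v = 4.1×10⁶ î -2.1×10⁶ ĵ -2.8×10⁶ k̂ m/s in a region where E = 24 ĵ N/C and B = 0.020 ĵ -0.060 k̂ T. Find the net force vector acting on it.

F ≈ (-2.91×10⁻¹⁴, -3.94×10⁻¹⁴, -1.31×10⁻¹⁴) N

v×B = (1.82×10⁵, 2.46×10⁵, 8.20×10⁴) N/C.
E + v×B = (1.82×10⁵, 2.46×10⁵, 8.20×10⁴) N/C.
F = q(E + v×B) = (−1.6×10⁻¹⁹ C)·(1.82×10⁵, 2.46×10⁵, 8.20×10⁴) = (-2.91×10⁻¹⁴, -3.94×10⁻¹⁴, -1.31×10⁻¹⁴) N.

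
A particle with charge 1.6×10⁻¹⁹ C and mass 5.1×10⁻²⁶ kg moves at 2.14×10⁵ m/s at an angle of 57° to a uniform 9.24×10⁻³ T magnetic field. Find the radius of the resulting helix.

r ≈ 6.19 m

v⊥ = v sinθ = 2.14×10⁵·sin57° ≈ 1.795×10⁵ m/s.
r = m v⊥/(|q|B) = (5.1×10⁻²⁶)(1.795×10⁵)/((1.6×10⁻¹⁹)(9.24×10⁻³)) ≈ 6.19 m.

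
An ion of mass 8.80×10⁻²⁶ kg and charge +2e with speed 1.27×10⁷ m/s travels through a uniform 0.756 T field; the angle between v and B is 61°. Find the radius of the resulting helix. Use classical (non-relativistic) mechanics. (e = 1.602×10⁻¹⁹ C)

v⊥ = v sinθ = 1.27×10⁷·sin61° ≈ 1.111×10⁷ m/s.
r = m v⊥/(|q|B) = (8.80×10⁻²⁶)(1.111×10⁷)/((3.204×10⁻¹⁹)(0.756)) ≈ 4.04 m.

r ≈ 4.04 m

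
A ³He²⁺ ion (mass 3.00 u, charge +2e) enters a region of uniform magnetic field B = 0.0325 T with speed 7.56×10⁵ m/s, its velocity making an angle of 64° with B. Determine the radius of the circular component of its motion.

r ≈ 0.325 m

v⊥ = v sinθ = 7.56×10⁵·sin64° ≈ 6.795×10⁵ m/s.
r = m v⊥/(|q|B) = (4.983×10⁻²⁷)(6.795×10⁵)/((3.204×10⁻¹⁹)(0.0325)) ≈ 0.325 m.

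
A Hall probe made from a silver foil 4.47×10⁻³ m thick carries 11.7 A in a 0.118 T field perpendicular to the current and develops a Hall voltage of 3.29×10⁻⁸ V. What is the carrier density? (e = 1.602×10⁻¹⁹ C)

From V_H = IB/(n e t), n = IB/(V_H e t).
n = (11.7)(0.118)/((3.29×10⁻⁸)(1.602×10⁻¹⁹)(4.47×10⁻³)) ≈ 5.86×10²⁸ m⁻³.

n ≈ 5.86×10²⁸ m⁻³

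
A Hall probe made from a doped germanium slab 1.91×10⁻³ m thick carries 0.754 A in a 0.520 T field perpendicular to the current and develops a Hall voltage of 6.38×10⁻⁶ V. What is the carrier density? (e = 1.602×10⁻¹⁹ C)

n ≈ 2.01×10²⁶ m⁻³

From V_H = IB/(n e t), n = IB/(V_H e t).
n = (0.754)(0.520)/((6.38×10⁻⁶)(1.602×10⁻¹⁹)(1.91×10⁻³)) ≈ 2.01×10²⁶ m⁻³.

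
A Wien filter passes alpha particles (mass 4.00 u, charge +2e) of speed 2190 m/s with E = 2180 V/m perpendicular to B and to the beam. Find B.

Balance of forces in the selector: qE = qvB ⇒ B = E/v.
B = 2180/2190 = 0.995 T.

B = 0.995 T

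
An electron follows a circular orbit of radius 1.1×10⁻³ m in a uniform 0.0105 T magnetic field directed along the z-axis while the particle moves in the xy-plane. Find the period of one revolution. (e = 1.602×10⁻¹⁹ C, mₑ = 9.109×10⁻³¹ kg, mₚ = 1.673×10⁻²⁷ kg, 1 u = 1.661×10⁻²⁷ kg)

T ≈ 3.40×10⁻⁹ s

The cyclotron period depends only on m, q, B: T = 2πm/(|q|B).
T = 2π(9.109×10⁻³¹)/((1.602×10⁻¹⁹)(0.0105)) ≈ 3.40×10⁻⁹ s.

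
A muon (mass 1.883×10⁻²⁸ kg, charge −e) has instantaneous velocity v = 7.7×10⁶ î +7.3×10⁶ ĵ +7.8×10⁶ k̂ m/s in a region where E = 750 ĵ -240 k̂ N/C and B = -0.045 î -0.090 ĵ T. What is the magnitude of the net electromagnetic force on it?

|F| ≈ 1.39×10⁻¹³ N

v×B = (7.02×10⁵, -3.51×10⁵, -3.64×10⁵) N/C.
E + v×B = (7.02×10⁵, -3.50×10⁵, -3.65×10⁵) N/C.
F = q(E + v×B) = (−1.602×10⁻¹⁹ C)·(7.02×10⁵, -3.50×10⁵, -3.65×10⁵) = (-1.12×10⁻¹³, 5.61×10⁻¹⁴, 5.84×10⁻¹⁴) N.
|F| = 1.39×10⁻¹³ N.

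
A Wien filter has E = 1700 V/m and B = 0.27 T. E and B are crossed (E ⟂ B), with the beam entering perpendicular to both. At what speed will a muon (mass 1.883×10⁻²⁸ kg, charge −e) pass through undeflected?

v = 6300 m/s

Zero net Lorentz force requires |qE| = |q v×B|, i.e. E = vB.
v = E/B = 1700/0.27 = 6300 m/s.
The result is independent of the particle's charge and mass.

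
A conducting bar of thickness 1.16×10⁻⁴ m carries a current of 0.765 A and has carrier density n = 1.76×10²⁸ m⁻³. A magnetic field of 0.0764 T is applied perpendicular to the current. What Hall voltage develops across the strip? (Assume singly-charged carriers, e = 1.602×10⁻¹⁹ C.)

V_H ≈ 1.79×10⁻⁷ V

V_H = IB/(n e t).
V_H = (0.765)(0.0764)/((1.76×10²⁸)(1.602×10⁻¹⁹)(1.16×10⁻⁴)) ≈ 1.79×10⁻⁷ V.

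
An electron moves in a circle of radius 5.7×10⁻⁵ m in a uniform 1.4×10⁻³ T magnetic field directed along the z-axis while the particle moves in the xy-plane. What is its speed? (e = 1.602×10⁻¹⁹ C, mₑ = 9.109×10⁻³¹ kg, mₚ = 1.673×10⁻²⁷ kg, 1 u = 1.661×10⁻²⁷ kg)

From |q|vB = mv²/r, v = |q|Br/m.
v = (1.602×10⁻¹⁹)(1.4×10⁻³)(5.7×10⁻⁵)/9.109×10⁻³¹ ≈ 1.4×10⁴ m/s.

v ≈ 1.4×10⁴ m/s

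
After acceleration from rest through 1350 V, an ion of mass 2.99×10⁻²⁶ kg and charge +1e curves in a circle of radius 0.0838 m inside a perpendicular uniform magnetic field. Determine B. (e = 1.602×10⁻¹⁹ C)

v = √(2|q|V/m) = √(2·1.602×10⁻¹⁹·1350/2.99×10⁻²⁶) ≈ 1.203×10⁵ m/s.
B = mv/(|q|r) = (2.99×10⁻²⁶)(1.203×10⁵)/((1.602×10⁻¹⁹)(0.0838)) ≈ 0.268 T.

B ≈ 0.268 T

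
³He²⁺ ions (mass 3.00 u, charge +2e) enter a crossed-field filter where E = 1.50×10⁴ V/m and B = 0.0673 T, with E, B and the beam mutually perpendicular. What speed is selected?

Zero net Lorentz force requires |qE| = |q v×B|, i.e. E = vB.
v = E/B = 1.50×10⁴/0.0673 = 2.23×10⁵ m/s.

v = 2.23×10⁵ m/s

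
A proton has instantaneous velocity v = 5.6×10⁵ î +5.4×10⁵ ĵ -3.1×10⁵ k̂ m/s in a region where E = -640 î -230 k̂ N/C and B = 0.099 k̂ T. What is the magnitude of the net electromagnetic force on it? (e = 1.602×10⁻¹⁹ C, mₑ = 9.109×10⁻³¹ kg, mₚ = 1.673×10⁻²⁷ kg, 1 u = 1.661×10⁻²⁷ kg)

v×B = (5.35×10⁴, -5.54×10⁴, 0) N/C.
E + v×B = (5.28×10⁴, -5.54×10⁴, -230) N/C.
F = q(E + v×B) = (1.602×10⁻¹⁹ C)·(5.28×10⁴, -5.54×10⁴, -230) = (8.46×10⁻¹⁵, -8.88×10⁻¹⁵, -3.68×10⁻¹⁷) N.
|F| = 1.23×10⁻¹⁴ N.

|F| ≈ 1.23×10⁻¹⁴ N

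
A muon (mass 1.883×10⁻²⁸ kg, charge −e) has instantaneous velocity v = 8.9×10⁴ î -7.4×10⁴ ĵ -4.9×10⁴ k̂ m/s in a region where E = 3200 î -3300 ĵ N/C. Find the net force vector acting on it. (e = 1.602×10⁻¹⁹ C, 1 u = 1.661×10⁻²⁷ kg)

Only an electric field acts, so F = qE = (−1.602×10⁻¹⁹ C)·(3200, -3300, 0) = (-5.13×10⁻¹⁶, 5.29×10⁻¹⁶, 0) N.

F ≈ (-5.13×10⁻¹⁶, 5.29×10⁻¹⁶, 0) N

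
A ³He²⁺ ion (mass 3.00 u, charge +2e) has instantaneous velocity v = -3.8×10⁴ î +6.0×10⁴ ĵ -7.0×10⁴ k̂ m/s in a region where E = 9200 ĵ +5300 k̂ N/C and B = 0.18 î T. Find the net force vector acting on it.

F ≈ (0, -1.09×10⁻¹⁵, -1.76×10⁻¹⁵) N

v×B = (0, -1.26×10⁴, -1.08×10⁴) N/C.
E + v×B = (0, -3400, -5500) N/C.
F = q(E + v×B) = (3.204×10⁻¹⁹ C)·(0, -3400, -5500) = (0, -1.09×10⁻¹⁵, -1.76×10⁻¹⁵) N.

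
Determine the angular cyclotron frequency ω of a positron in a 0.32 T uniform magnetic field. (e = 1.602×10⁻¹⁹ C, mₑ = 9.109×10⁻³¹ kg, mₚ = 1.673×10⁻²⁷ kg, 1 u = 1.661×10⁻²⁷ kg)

ω ≈ 5.6×10¹⁰ rad/s

ω = |q|B/m.
ω = (1.602×10⁻¹⁹)(0.32)/9.109×10⁻³¹ ≈ 5.6×10¹⁰ rad/s.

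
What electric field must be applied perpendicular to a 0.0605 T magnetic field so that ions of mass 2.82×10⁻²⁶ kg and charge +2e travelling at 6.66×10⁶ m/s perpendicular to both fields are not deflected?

E = 4.03×10⁵ V/m

For straight-line motion qE = qvB, so E = vB.
E = 6.66×10⁶ × 0.0605 = 4.03×10⁵ V/m.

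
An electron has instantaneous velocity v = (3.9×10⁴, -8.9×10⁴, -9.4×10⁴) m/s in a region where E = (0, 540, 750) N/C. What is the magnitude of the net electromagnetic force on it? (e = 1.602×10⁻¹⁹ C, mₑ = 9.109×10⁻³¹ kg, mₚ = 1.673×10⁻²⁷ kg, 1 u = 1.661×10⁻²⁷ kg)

|F| ≈ 1.48×10⁻¹⁶ N

Only an electric field acts, so F = qE = (−1.602×10⁻¹⁹ C)·(0, 540, 750) = (0, -8.65×10⁻¹⁷, -1.20×10⁻¹⁶) N.
|F| = 1.48×10⁻¹⁶ N.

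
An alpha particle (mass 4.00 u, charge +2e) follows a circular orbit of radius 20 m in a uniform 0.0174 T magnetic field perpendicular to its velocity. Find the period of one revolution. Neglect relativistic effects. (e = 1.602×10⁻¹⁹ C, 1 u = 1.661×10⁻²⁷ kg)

The cyclotron period depends only on m, q, B: T = 2πm/(|q|B).
T = 2π(6.644×10⁻²⁷)/((3.204×10⁻¹⁹)(0.0174)) ≈ 7.49×10⁻⁶ s.

T ≈ 7.49×10⁻⁶ s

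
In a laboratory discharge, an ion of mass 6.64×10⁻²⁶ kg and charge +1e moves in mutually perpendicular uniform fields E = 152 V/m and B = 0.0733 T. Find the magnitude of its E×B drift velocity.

v_d ≈ 2070 m/s

The E×B drift speed is v_d = E/B.
v_d = 152/0.0733 = 2070 m/s.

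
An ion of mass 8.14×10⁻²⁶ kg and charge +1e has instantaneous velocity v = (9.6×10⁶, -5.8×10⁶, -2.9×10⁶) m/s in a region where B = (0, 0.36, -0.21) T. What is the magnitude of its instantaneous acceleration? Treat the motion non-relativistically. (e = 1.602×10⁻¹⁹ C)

v×B = (2.26×10⁶, 2.02×10⁶, 3.46×10⁶) N/C.
F = q v×B = (1.602×10⁻¹⁹ C)·(2.26×10⁶, 2.02×10⁶, 3.46×10⁶) = (3.62×10⁻¹³, 3.23×10⁻¹³, 5.54×10⁻¹³) N.
|a| = |F|/m = 7.363×10⁻¹³/8.14×10⁻²⁶ ≈ 9.05×10¹² m/s².

|a| ≈ 9.05×10¹² m/s²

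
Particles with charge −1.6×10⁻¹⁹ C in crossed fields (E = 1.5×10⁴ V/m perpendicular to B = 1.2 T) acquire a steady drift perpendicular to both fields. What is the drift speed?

v_d ≈ 1.2×10⁴ m/s

In crossed fields the guiding centre drifts at v_d = |E×B|/B² = E/B, independent of charge and mass.
v_d = 1.5×10⁴/1.2 = 1.2×10⁴ m/s.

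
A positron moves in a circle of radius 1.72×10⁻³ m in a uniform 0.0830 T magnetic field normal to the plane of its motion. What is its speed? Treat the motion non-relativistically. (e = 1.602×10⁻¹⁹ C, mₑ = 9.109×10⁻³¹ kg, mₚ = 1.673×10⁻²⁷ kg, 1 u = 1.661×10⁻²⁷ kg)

From |q|vB = mv²/r, v = |q|Br/m.
v = (1.602×10⁻¹⁹)(0.0830)(1.72×10⁻³)/9.109×10⁻³¹ ≈ 2.51×10⁷ m/s.

v ≈ 2.51×10⁷ m/s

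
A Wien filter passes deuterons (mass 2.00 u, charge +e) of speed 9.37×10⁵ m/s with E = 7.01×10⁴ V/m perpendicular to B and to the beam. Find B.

B = 0.0748 T

Balance of forces in the selector: qE = qvB ⇒ B = E/v.
B = 7.01×10⁴/9.37×10⁵ = 0.0748 T.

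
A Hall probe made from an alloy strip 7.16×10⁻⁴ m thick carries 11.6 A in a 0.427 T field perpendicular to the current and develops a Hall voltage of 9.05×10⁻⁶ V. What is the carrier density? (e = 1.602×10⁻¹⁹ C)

From V_H = IB/(n e t), n = IB/(V_H e t).
n = (11.6)(0.427)/((9.05×10⁻⁶)(1.602×10⁻¹⁹)(7.16×10⁻⁴)) ≈ 4.77×10²⁷ m⁻³.

n ≈ 4.77×10²⁷ m⁻³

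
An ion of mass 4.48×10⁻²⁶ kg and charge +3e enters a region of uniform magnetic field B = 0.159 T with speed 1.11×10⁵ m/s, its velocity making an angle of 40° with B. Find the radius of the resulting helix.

r ≈ 0.0418 m

v⊥ = v sinθ = 1.11×10⁵·sin40° ≈ 7.135×10⁴ m/s.
r = m v⊥/(|q|B) = (4.48×10⁻²⁶)(7.135×10⁴)/((4.806×10⁻¹⁹)(0.159)) ≈ 0.0418 m.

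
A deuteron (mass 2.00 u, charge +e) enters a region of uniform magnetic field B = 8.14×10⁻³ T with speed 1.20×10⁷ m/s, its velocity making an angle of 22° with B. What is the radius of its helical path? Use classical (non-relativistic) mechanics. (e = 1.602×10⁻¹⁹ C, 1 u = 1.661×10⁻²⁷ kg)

v⊥ = v sinθ = 1.20×10⁷·sin22° ≈ 4.495×10⁶ m/s.
r = m v⊥/(|q|B) = (3.322×10⁻²⁷)(4.495×10⁶)/((1.602×10⁻¹⁹)(8.14×10⁻³)) ≈ 11.5 m.

r ≈ 11.5 m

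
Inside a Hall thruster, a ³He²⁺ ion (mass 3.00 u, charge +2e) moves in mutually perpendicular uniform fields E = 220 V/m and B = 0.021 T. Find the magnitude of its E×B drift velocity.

v_d ≈ 1.0×10⁴ m/s

The E×B drift speed is v_d = E/B.
v_d = 220/0.021 = 1.0×10⁴ m/s.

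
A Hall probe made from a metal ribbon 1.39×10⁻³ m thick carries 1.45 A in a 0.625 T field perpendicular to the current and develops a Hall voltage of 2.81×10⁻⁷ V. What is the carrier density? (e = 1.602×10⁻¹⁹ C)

From V_H = IB/(n e t), n = IB/(V_H e t).
n = (1.45)(0.625)/((2.81×10⁻⁷)(1.602×10⁻¹⁹)(1.39×10⁻³)) ≈ 1.45×10²⁸ m⁻³.

n ≈ 1.45×10²⁸ m⁻³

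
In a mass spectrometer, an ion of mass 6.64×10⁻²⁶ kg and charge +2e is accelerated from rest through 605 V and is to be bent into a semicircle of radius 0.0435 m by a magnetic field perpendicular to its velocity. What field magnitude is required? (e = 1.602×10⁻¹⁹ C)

B ≈ 0.364 T

v = √(2|q|V/m) = √(2·3.204×10⁻¹⁹·605/6.64×10⁻²⁶) ≈ 7.641×10⁴ m/s.
B = mv/(|q|r) = (6.64×10⁻²⁶)(7.641×10⁴)/((3.204×10⁻¹⁹)(0.0435)) ≈ 0.364 T.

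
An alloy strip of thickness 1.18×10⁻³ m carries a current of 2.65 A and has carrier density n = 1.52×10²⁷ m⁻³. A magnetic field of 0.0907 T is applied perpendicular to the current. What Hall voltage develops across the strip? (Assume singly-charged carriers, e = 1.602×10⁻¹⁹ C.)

V_H = IB/(n e t).
V_H = (2.65)(0.0907)/((1.52×10²⁷)(1.602×10⁻¹⁹)(1.18×10⁻³)) ≈ 8.36×10⁻⁷ V.

V_H ≈ 8.36×10⁻⁷ V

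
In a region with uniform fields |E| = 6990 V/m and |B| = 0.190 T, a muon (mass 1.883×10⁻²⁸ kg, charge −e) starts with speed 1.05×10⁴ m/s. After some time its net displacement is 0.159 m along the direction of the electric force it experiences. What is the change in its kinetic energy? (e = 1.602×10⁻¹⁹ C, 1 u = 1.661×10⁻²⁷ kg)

ΔKE ≈ 1.78×10⁻¹⁶ J

The magnetic force is always ⟂ v and does no work; only the electric force changes KE.
ΔKE = F_E · d = |q|E d = (1.602×10⁻¹⁹)(6990)(0.159) ≈ 1.78×10⁻¹⁶ J.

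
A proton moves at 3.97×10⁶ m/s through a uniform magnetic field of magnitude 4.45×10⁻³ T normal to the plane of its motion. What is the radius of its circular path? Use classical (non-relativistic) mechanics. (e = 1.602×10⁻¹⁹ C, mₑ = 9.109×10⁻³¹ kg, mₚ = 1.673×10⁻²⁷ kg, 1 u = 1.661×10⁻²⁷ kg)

r ≈ 9.32 m

The magnetic force provides the centripetal force: |q|vB = mv²/r.
r = mv/(|q|B) = (1.673×10⁻²⁷)(3.97×10⁶)/((1.602×10⁻¹⁹)(4.45×10⁻³)) ≈ 9.32 m.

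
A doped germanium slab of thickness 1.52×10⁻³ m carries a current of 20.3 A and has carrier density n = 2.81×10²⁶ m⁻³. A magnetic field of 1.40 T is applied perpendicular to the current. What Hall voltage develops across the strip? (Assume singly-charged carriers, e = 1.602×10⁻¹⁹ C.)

V_H ≈ 4.15×10⁻⁴ V

V_H = IB/(n e t).
V_H = (20.3)(1.40)/((2.81×10²⁶)(1.602×10⁻¹⁹)(1.52×10⁻³)) ≈ 4.15×10⁻⁴ V.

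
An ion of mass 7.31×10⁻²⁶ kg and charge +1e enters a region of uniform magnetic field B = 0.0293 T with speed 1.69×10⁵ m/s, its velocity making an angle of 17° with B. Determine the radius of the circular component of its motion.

v⊥ = v sinθ = 1.69×10⁵·sin17° ≈ 4.941×10⁴ m/s.
r = m v⊥/(|q|B) = (7.31×10⁻²⁶)(4.941×10⁴)/((1.602×10⁻¹⁹)(0.0293)) ≈ 0.770 m.

r ≈ 0.770 m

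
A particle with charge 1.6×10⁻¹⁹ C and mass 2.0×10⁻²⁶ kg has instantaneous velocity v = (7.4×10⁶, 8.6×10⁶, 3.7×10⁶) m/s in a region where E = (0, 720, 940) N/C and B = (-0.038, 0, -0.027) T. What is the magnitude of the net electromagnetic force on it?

v×B = (-2.32×10⁵, 5.92×10⁴, 3.27×10⁵) N/C.
E + v×B = (-2.32×10⁵, 5.99×10⁴, 3.28×10⁵) N/C.
F = q(E + v×B) = (1.6×10⁻¹⁹ C)·(-2.32×10⁵, 5.99×10⁴, 3.28×10⁵) = (-3.72×10⁻¹⁴, 9.59×10⁻¹⁵, 5.24×10⁻¹⁴) N.
|F| = 6.50×10⁻¹⁴ N.

|F| ≈ 6.50×10⁻¹⁴ N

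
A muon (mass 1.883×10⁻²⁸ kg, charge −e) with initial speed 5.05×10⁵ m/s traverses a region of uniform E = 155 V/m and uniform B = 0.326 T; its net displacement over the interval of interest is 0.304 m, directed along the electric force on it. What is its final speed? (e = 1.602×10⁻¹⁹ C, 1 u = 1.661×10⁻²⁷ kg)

B does no work; ΔKE = |q|E d.
½mv_f² = ½mv₀² + |q|Ed = ½(1.883×10⁻²⁸)(5.05×10⁵)² + (1.602×10⁻¹⁹)(155)(0.304) ≈ 2.401×10⁻¹⁷ J + 7.549×10⁻¹⁸ J ≈ 3.156×10⁻¹⁷ J.
v_f = √(2·3.156×10⁻¹⁷/1.883×10⁻²⁸) ≈ 5.79×10⁵ m/s.

v_f ≈ 5.79×10⁵ m/s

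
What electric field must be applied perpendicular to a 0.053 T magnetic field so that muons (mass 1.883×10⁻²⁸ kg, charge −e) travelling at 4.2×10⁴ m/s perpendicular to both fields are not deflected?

For straight-line motion qE = qvB, so E = vB.
E = 4.2×10⁴ × 0.053 = 2200 V/m.

E = 2200 V/m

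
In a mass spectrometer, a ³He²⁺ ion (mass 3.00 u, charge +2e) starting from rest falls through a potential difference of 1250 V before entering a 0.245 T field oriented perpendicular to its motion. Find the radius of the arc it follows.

Acceleration: |q|V = ½mv² ⇒ v = √(2|q|V/m) = √(2·3.204×10⁻¹⁹·1250/4.983×10⁻²⁷) ≈ 4.009×10⁵ m/s.
In the field: r = mv/(|q|B) = (4.983×10⁻²⁷)(4.009×10⁵)/((3.204×10⁻¹⁹)(0.245)) ≈ 0.0255 m.

r ≈ 0.0255 m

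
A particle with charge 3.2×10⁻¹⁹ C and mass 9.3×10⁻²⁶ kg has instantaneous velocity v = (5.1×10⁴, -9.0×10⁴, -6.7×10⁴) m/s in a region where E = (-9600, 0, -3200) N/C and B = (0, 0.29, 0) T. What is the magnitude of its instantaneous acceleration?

v×B = (1.94×10⁴, 0, 1.48×10⁴) N/C.
E + v×B = (9830, 0, 1.16×10⁴) N/C.
F = q(E + v×B) = (3.2×10⁻¹⁹ C)·(9830, 0, 1.16×10⁴) = (3.15×10⁻¹⁵, 0, 3.71×10⁻¹⁵) N.
|a| = |F|/m = 4.863×10⁻¹⁵/9.3×10⁻²⁶ ≈ 5.23×10¹⁰ m/s².

|a| ≈ 5.23×10¹⁰ m/s²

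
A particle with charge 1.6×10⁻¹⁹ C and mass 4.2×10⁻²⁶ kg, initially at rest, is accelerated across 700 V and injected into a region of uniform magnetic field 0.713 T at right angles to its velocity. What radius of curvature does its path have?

Acceleration: |q|V = ½mv² ⇒ v = √(2|q|V/m) = √(2·1.6×10⁻¹⁹·700/4.2×10⁻²⁶) ≈ 7.303×10⁴ m/s.
In the field: r = mv/(|q|B) = (4.2×10⁻²⁶)(7.303×10⁴)/((1.6×10⁻¹⁹)(0.713)) ≈ 0.0269 m.

r ≈ 0.0269 m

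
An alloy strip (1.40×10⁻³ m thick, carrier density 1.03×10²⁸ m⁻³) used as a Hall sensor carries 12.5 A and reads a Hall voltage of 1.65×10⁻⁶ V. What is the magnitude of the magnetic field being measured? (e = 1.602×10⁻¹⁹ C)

B ≈ 0.305 T

From V_H = IB/(n e t), B = V_H n e t / I.
B = (1.65×10⁻⁶)(1.03×10²⁸)(1.602×10⁻¹⁹)(1.40×10⁻³)/12.5 ≈ 0.305 T.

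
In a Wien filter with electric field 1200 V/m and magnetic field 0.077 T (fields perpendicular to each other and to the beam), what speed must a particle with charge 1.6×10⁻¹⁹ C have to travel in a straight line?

Zero net Lorentz force requires |qE| = |q v×B|, i.e. E = vB.
v = E/B = 1200/0.077 = 1.6×10⁴ m/s.

v = 1.6×10⁴ m/s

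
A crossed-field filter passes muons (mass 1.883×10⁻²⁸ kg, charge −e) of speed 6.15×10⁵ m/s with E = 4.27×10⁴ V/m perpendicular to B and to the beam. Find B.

B = 0.0694 T

Balance of forces in the selector: qE = qvB ⇒ B = E/v.
B = 4.27×10⁴/6.15×10⁵ = 0.0694 T.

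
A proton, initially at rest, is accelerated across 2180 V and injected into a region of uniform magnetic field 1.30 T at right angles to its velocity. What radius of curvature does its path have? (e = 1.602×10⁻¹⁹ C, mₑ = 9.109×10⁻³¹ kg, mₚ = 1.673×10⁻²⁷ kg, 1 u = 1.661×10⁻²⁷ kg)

Acceleration: |q|V = ½mv² ⇒ v = √(2|q|V/m) = √(2·1.602×10⁻¹⁹·2180/1.673×10⁻²⁷) ≈ 6.461×10⁵ m/s.
In the field: r = mv/(|q|B) = (1.673×10⁻²⁷)(6.461×10⁵)/((1.602×10⁻¹⁹)(1.30)) ≈ 5.19×10⁻³ m.

r ≈ 5.19×10⁻³ m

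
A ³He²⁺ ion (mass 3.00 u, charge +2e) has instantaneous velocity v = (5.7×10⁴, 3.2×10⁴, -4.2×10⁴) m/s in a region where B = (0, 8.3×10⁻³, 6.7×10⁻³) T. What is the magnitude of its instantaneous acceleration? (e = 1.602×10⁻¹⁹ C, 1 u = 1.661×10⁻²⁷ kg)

v×B = (563, -382, 473) N/C.
F = q v×B = (3.204×10⁻¹⁹ C)·(563, -382, 473) = (1.80×10⁻¹⁶, -1.22×10⁻¹⁶, 1.52×10⁻¹⁶) N.
|a| = |F|/m = 2.655×10⁻¹⁶/4.983×10⁻²⁷ ≈ 5.33×10¹⁰ m/s².

|a| ≈ 5.33×10¹⁰ m/s²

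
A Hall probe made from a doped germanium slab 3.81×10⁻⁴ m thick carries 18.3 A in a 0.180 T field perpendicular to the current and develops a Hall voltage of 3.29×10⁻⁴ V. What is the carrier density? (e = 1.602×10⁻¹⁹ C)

n ≈ 1.64×10²⁶ m⁻³

From V_H = IB/(n e t), n = IB/(V_H e t).
n = (18.3)(0.180)/((3.29×10⁻⁴)(1.602×10⁻¹⁹)(3.81×10⁻⁴)) ≈ 1.64×10²⁶ m⁻³.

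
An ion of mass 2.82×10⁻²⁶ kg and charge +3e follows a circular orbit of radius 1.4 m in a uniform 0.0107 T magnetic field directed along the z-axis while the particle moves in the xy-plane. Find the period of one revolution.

The cyclotron period depends only on m, q, B: T = 2πm/(|q|B).
T = 2π(2.82×10⁻²⁶)/((4.806×10⁻¹⁹)(0.0107)) ≈ 3.45×10⁻⁵ s.

T ≈ 3.45×10⁻⁵ s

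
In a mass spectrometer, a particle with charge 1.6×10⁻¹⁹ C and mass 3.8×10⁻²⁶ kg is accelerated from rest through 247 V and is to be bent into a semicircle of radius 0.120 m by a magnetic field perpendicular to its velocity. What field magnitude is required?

v = √(2|q|V/m) = √(2·1.6×10⁻¹⁹·247/3.8×10⁻²⁶) ≈ 4.561×10⁴ m/s.
B = mv/(|q|r) = (3.8×10⁻²⁶)(4.561×10⁴)/((1.6×10⁻¹⁹)(0.120)) ≈ 0.0903 T.

B ≈ 0.0903 T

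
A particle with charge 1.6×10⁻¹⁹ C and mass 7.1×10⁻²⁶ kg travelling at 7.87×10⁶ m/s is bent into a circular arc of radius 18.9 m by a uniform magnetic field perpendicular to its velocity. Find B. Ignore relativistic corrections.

B ≈ 0.185 T

From |q|vB = mv²/r, B = mv/(|q|r).
B = (7.1×10⁻²⁶)(7.87×10⁶)/((1.6×10⁻¹⁹)(18.9)) ≈ 0.185 T.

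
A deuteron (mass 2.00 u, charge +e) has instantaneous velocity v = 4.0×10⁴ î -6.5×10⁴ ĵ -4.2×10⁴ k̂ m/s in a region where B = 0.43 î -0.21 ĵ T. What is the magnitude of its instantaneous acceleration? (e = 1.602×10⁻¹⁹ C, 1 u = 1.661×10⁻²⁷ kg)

v×B = (-8820, -1.81×10⁴, 1.96×10⁴) N/C.
F = q v×B = (1.602×10⁻¹⁹ C)·(-8820, -1.81×10⁴, 1.96×10⁴) = (-1.41×10⁻¹⁵, -2.89×10⁻¹⁵, 3.13×10⁻¹⁵) N.
|a| = |F|/m = 4.492×10⁻¹⁵/3.322×10⁻²⁷ ≈ 1.35×10¹² m/s².

|a| ≈ 1.35×10¹² m/s²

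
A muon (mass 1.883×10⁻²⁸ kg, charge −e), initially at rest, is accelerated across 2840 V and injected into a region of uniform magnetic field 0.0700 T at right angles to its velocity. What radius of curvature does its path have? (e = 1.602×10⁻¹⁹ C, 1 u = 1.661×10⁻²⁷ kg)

r ≈ 0.0369 m

Acceleration: |q|V = ½mv² ⇒ v = √(2|q|V/m) = √(2·1.602×10⁻¹⁹·2840/1.883×10⁻²⁸) ≈ 2.198×10⁶ m/s.
In the field: r = mv/(|q|B) = (1.883×10⁻²⁸)(2.198×10⁶)/((1.602×10⁻¹⁹)(0.0700)) ≈ 0.0369 m.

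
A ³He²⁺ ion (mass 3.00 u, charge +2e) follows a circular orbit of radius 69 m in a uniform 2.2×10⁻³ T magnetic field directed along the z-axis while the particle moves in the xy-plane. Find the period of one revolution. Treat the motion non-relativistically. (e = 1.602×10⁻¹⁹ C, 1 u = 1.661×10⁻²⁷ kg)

T ≈ 4.4×10⁻⁵ s

The cyclotron period depends only on m, q, B: T = 2πm/(|q|B).
T = 2π(4.983×10⁻²⁷)/((3.204×10⁻¹⁹)(2.2×10⁻³)) ≈ 4.4×10⁻⁵ s.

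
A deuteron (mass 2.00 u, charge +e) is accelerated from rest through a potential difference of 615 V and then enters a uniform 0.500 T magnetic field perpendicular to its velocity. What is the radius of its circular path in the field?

r ≈ 0.0101 m

Acceleration: |q|V = ½mv² ⇒ v = √(2|q|V/m) = √(2·1.602×10⁻¹⁹·615/3.322×10⁻²⁷) ≈ 2.435×10⁵ m/s.
In the field: r = mv/(|q|B) = (3.322×10⁻²⁷)(2.435×10⁵)/((1.602×10⁻¹⁹)(0.500)) ≈ 0.0101 m.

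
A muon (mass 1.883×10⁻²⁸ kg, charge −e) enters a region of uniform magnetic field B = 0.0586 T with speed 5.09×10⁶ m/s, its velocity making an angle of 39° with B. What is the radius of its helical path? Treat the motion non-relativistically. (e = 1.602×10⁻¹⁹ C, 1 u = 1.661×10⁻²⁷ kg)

r ≈ 0.0643 m

v⊥ = v sinθ = 5.09×10⁶·sin39° ≈ 3.203×10⁶ m/s.
r = m v⊥/(|q|B) = (1.883×10⁻²⁸)(3.203×10⁶)/((1.602×10⁻¹⁹)(0.0586)) ≈ 0.0643 m.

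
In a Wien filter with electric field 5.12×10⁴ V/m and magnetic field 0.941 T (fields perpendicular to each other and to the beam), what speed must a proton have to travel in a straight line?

v = 5.44×10⁴ m/s

Zero net Lorentz force requires |qE| = |q v×B|, i.e. E = vB.
v = E/B = 5.12×10⁴/0.941 = 5.44×10⁴ m/s.
The result is independent of the particle's charge and mass.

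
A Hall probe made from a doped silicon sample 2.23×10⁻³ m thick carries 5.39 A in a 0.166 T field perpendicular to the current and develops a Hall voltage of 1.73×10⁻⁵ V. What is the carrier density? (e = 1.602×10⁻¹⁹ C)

n ≈ 1.45×10²⁶ m⁻³

From V_H = IB/(n e t), n = IB/(V_H e t).
n = (5.39)(0.166)/((1.73×10⁻⁵)(1.602×10⁻¹⁹)(2.23×10⁻³)) ≈ 1.45×10²⁶ m⁻³.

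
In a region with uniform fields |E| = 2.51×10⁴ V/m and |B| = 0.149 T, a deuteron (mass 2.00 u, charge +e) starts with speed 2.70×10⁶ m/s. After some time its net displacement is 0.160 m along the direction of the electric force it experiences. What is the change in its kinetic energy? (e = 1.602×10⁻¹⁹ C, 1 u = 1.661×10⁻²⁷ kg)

ΔKE ≈ 6.43×10⁻¹⁶ J

The magnetic force is always ⟂ v and does no work; only the electric force changes KE.
ΔKE = F_E · d = |q|E d = (1.602×10⁻¹⁹)(2.51×10⁴)(0.160) ≈ 6.43×10⁻¹⁶ J.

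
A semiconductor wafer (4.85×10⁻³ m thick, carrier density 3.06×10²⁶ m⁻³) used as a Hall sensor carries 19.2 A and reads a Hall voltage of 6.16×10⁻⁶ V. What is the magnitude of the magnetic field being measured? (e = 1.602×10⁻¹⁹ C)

From V_H = IB/(n e t), B = V_H n e t / I.
B = (6.16×10⁻⁶)(3.06×10²⁶)(1.602×10⁻¹⁹)(4.85×10⁻³)/19.2 ≈ 0.0763 T.

B ≈ 0.0763 T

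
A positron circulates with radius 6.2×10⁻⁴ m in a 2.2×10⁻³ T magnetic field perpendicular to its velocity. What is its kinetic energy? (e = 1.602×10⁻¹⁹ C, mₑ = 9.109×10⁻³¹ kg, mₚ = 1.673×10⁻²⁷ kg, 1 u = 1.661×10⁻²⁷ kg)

v = |q|Br/m, then KE = ½mv² = (qBr)²/(2m).
v = (1.602×10⁻¹⁹)(2.2×10⁻³)(6.2×10⁻⁴)/9.109×10⁻³¹ ≈ 2.399×10⁵ m/s.
KE = ½(9.109×10⁻³¹)(2.399×10⁵)² ≈ 2.6×10⁻²⁰ J.

KE ≈ 2.6×10⁻²⁰ J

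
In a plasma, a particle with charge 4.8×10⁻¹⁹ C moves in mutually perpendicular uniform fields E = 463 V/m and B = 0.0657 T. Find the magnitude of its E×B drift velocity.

v_d ≈ 7050 m/s

The E×B drift speed is v_d = E/B.
v_d = 463/0.0657 = 7050 m/s.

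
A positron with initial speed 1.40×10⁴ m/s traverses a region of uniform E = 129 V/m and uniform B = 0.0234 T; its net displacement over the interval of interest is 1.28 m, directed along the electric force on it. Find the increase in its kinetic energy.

The magnetic force is always ⟂ v and does no work; only the electric force changes KE.
ΔKE = F_E · d = |q|E d = (1.602×10⁻¹⁹)(129)(1.28) ≈ 2.65×10⁻¹⁷ J.

ΔKE ≈ 2.65×10⁻¹⁷ J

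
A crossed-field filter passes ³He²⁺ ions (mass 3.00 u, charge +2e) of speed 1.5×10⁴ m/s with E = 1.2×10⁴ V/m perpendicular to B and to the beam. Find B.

Balance of forces in the selector: qE = qvB ⇒ B = E/v.
B = 1.2×10⁴/1.5×10⁴ = 0.80 T.

B = 0.80 T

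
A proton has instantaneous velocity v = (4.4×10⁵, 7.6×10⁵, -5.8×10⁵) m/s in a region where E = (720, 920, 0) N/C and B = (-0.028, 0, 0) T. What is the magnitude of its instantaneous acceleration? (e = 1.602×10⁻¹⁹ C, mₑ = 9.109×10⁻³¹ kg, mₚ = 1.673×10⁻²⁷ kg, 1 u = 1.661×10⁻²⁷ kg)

|a| ≈ 2.62×10¹² m/s²

v×B = (0, 1.62×10⁴, 2.13×10⁴) N/C.
E + v×B = (720, 1.72×10⁴, 2.13×10⁴) N/C.
F = q(E + v×B) = (1.602×10⁻¹⁹ C)·(720, 1.72×10⁴, 2.13×10⁴) = (1.15×10⁻¹⁶, 2.75×10⁻¹⁵, 3.41×10⁻¹⁵) N.
|a| = |F|/m = 4.381×10⁻¹⁵/1.673×10⁻²⁷ ≈ 2.62×10¹² m/s².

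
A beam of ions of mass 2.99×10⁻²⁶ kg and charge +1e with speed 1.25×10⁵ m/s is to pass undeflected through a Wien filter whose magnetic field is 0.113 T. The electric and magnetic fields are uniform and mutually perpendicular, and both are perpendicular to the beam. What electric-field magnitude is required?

For straight-line motion qE = qvB, so E = vB.
E = 1.25×10⁵ × 0.113 = 1.41×10⁴ V/m.

E = 1.41×10⁴ V/m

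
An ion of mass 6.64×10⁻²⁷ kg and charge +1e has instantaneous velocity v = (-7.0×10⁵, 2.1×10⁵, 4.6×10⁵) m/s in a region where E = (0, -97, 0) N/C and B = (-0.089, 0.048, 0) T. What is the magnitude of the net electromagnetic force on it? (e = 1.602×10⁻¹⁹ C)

|F| ≈ 7.84×10⁻¹⁵ N

v×B = (-2.21×10⁴, -4.09×10⁴, -1.49×10⁴) N/C.
E + v×B = (-2.21×10⁴, -4.10×10⁴, -1.49×10⁴) N/C.
F = q(E + v×B) = (1.602×10⁻¹⁹ C)·(-2.21×10⁴, -4.10×10⁴, -1.49×10⁴) = (-3.54×10⁻¹⁵, -6.57×10⁻¹⁵, -2.39×10⁻¹⁵) N.
|F| = 7.84×10⁻¹⁵ N.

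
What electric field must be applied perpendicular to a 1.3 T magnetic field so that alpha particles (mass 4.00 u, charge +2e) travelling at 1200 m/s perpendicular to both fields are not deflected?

E = 1600 V/m

For straight-line motion qE = qvB, so E = vB.
E = 1200 × 1.3 = 1600 V/m.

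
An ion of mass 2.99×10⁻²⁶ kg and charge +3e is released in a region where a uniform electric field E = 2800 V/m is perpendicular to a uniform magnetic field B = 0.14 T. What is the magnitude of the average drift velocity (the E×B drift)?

The E×B drift speed is v_d = E/B.
v_d = 2800/0.14 = 2.0×10⁴ m/s.

v_d ≈ 2.0×10⁴ m/s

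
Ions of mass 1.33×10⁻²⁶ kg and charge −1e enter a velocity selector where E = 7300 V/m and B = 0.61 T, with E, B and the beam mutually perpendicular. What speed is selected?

v = 1.2×10⁴ m/s

Zero net Lorentz force requires |qE| = |q v×B|, i.e. E = vB.
v = E/B = 7300/0.61 = 1.2×10⁴ m/s.
The result is independent of the particle's charge and mass.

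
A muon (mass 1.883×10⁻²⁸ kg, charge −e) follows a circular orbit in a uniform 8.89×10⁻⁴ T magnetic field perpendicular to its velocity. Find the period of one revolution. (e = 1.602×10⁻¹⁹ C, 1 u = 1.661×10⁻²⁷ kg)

T ≈ 8.31×10⁻⁶ s

The cyclotron period depends only on m, q, B: T = 2πm/(|q|B).
T = 2π(1.883×10⁻²⁸)/((1.602×10⁻¹⁹)(8.89×10⁻⁴)) ≈ 8.31×10⁻⁶ s.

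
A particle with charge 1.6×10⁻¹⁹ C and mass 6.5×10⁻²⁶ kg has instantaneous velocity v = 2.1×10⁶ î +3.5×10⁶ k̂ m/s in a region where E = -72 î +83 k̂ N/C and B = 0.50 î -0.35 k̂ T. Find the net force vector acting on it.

v×B = (0, 2.48×10⁶, 0) N/C.
E + v×B = (-72.0, 2.48×10⁶, 83.0) N/C.
F = q(E + v×B) = (1.6×10⁻¹⁹ C)·(-72.0, 2.48×10⁶, 83.0) = (-1.15×10⁻¹⁷, 3.98×10⁻¹³, 1.33×10⁻¹⁷) N.

F ≈ (-1.15×10⁻¹⁷, 3.98×10⁻¹³, 1.33×10⁻¹⁷) N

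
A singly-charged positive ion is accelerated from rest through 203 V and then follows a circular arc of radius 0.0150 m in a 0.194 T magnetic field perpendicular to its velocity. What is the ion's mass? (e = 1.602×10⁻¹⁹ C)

m ≈ 3.34×10⁻²⁷ kg

Combine |q|V = ½mv² and r = mv/(|q|B): eliminate v to get m = qB²r²/(2V).
m = (1.602×10⁻¹⁹)(0.194)²(0.0150)²/(2·203) ≈ 3.34×10⁻²⁷ kg.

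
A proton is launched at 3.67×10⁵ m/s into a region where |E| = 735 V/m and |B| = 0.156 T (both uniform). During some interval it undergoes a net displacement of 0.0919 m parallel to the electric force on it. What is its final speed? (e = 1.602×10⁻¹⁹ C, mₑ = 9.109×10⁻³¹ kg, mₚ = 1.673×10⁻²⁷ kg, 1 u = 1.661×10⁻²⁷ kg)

v_f ≈ 3.84×10⁵ m/s

B does no work; ΔKE = |q|E d.
½mv_f² = ½mv₀² + |q|Ed = ½(1.673×10⁻²⁷)(3.67×10⁵)² + (1.602×10⁻¹⁹)(735)(0.0919) ≈ 1.127×10⁻¹⁶ J + 1.082×10⁻¹⁷ J ≈ 1.235×10⁻¹⁶ J.
v_f = √(2·1.235×10⁻¹⁶/1.673×10⁻²⁷) ≈ 3.84×10⁵ m/s.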